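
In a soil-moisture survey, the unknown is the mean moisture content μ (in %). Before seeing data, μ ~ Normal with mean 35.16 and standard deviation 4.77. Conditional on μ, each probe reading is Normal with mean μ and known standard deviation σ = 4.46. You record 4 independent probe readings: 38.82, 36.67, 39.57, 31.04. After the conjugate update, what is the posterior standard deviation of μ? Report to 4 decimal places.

2.0201

For Normal data with known variance σ², a Normal(μ₀, σ₀²) prior on μ is conjugate. Posterior precision = 1/σ₀² + n/σ²; posterior mean is the precision-weighted average of μ₀ and x̄.
σ₀² = 4.77² = 22.7529, σ² = 4.46² = 19.8916; σ² + n·σ₀² = 19.8916 + 4·22.7529 = 110.9032.
Posterior precision = 1/σ₀² + n/σ² = 1/22.7529 + 4/19.8916 = (σ² + n·σ₀²)/(σ₀²σ²) = 110.9032/(22.7529·19.8916); posterior variance σₙ² = σ₀²σ²/(σ² + n·σ₀²) = 22.7529·19.8916/110.9032 = 4.080961.
Posterior SD = √σₙ² = √(22.7529·19.8916/110.9032) = 2.0201.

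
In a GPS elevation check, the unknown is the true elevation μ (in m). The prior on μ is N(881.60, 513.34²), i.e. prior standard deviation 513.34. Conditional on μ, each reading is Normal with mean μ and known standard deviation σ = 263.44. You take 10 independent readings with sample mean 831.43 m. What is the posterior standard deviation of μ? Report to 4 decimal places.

82.2313

For Normal data with known variance σ², a Normal(μ₀, σ₀²) prior on μ is conjugate. Posterior precision = 1/σ₀² + n/σ²; posterior mean is the precision-weighted average of μ₀ and x̄.
σ₀² = 513.34² = 263517.9556, σ² = 263.44² = 69400.6336; σ² + n·σ₀² = 69400.6336 + 10·263517.9556 = 2704580.1896.
Posterior precision = 1/σ₀² + n/σ² = 1/263517.9556 + 10/69400.6336 = (σ² + n·σ₀²)/(σ₀²σ²) = 2704580.1896/(263517.9556·69400.6336); posterior variance σₙ² = σ₀²σ²/(σ² + n·σ₀²) = 263517.9556·69400.6336/2704580.1896 = 6761.978496.
Posterior SD = √σₙ² = √(263517.9556·69400.6336/2704580.1896) = 82.2313.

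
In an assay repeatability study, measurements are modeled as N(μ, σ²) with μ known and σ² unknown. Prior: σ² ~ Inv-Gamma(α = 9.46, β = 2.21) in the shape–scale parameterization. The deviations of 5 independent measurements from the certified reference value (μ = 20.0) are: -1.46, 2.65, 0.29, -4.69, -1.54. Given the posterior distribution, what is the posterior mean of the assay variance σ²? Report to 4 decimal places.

1.7348

With known mean μ and an Inverse-Gamma(α, β) prior on σ², the Normal likelihood is conjugate: posterior is Inv-Gamma(α + n/2, β + Σ(xᵢ−μ)²/2).
Σ(xᵢ−μ)² = (-1.46)² + (2.65)² + (0.29)² + (-4.69)² + (-1.54)² = 33.6059.
Posterior: Inv-Gamma(9.46 + 5/2, 2.21 + 33.6059/2) = Inv-Gamma(11.96, 19.01295).
E[σ²|data] = β/(α−1) = 19.01295/10.96 = 1.7348.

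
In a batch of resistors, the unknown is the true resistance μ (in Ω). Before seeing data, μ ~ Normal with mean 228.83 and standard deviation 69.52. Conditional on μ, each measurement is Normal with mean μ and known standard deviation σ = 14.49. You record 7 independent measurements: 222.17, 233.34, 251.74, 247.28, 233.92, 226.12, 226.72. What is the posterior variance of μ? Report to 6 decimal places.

For Normal data with known variance σ², a Normal(μ₀, σ₀²) prior on μ is conjugate. Posterior precision = 1/σ₀² + n/σ²; posterior mean is the precision-weighted average of μ₀ and x̄.
σ₀² = 69.52² = 4833.0304, σ² = 14.49² = 209.9601; σ² + n·σ₀² = 209.9601 + 7·4833.0304 = 34041.1729.
Posterior precision = 1/σ₀² + n/σ² = 1/4833.0304 + 7/209.9601 = (σ² + n·σ₀²)/(σ₀²σ²) = 34041.1729/(4833.0304·209.9601); posterior variance σₙ² = σ₀²σ²/(σ² + n·σ₀²) = 4833.0304·209.9601/34041.1729 = 29.809300.

29.809300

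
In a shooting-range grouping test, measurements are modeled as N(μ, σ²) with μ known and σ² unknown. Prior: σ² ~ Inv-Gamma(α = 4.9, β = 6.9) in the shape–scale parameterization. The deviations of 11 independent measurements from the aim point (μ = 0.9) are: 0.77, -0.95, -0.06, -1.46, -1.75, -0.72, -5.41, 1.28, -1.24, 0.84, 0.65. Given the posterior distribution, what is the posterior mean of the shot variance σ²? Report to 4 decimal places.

With known mean μ and an Inverse-Gamma(α, β) prior on σ², the Normal likelihood is conjugate: posterior is Inv-Gamma(α + n/2, β + Σ(xᵢ−μ)²/2).
Σ(xᵢ−μ)² = (0.77)² + (-0.95)² + (-0.06)² + (-1.46)² + (-1.75)² + (-0.72)² + (-5.41)² + (1.28)² + (-1.24)² + (0.84)² + (0.65)² = 40.7837.
Posterior: Inv-Gamma(4.9 + 11/2, 6.9 + 40.7837/2) = Inv-Gamma(10.40, 27.29185).
E[σ²|data] = β/(α−1) = 27.29185/9.40 = 2.9034.

2.9034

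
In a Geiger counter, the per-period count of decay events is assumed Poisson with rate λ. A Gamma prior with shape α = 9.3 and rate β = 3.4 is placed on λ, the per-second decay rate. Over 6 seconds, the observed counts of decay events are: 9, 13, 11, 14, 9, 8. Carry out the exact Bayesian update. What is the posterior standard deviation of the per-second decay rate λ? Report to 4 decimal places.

With a Gamma(shape α, rate β) prior, the Poisson likelihood is conjugate: the posterior is Gamma(α + ΣXᵢ, β + n).
Sum of counts S = 64 over n = 6 seconds.
Posterior: Gamma(α+S, β+n) = Gamma(9.3+64, 3.4+6) = Gamma(73.3, 9.4).
SD = √α/β = √73.3/9.4 = 0.9108.

0.9108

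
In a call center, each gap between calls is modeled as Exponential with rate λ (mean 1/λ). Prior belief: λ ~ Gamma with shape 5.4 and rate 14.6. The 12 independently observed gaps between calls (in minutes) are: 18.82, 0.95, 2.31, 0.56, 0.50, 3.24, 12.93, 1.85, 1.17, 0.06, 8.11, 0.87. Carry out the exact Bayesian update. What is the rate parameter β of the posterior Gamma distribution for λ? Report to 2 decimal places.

65.97

With a Gamma(shape α, rate β) prior on the exponential rate λ, the posterior after n observations with total T = Σxᵢ is Gamma(α+n, β+T).
Sum of observations T = 51.37 minutes; n = 12.
Posterior: Gamma(5.4+12, 14.6+51.37) = Gamma(17.4, 65.97).
Posterior β = 65.97.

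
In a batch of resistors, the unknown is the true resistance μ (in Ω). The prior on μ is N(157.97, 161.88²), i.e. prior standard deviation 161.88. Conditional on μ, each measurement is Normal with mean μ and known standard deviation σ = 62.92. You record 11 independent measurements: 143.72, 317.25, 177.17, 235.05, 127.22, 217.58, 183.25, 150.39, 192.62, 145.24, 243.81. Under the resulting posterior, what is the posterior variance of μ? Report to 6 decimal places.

For Normal data with known variance σ², a Normal(μ₀, σ₀²) prior on μ is conjugate. Posterior precision = 1/σ₀² + n/σ²; posterior mean is the precision-weighted average of μ₀ and x̄.
σ₀² = 161.88² = 26205.1344, σ² = 62.92² = 3958.9264; σ² + n·σ₀² = 3958.9264 + 11·26205.1344 = 292215.4048.
Posterior precision = 1/σ₀² + n/σ² = 1/26205.1344 + 11/3958.9264 = (σ² + n·σ₀²)/(σ₀²σ²) = 292215.4048/(26205.1344·3958.9264); posterior variance σₙ² = σ₀²σ²/(σ² + n·σ₀²) = 26205.1344·3958.9264/292215.4048 = 355.026452.

355.026452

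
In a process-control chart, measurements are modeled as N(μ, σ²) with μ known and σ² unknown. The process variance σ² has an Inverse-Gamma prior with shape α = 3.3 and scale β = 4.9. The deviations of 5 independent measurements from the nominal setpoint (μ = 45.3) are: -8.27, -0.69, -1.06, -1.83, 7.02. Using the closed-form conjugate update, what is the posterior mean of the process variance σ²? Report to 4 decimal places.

13.7939

With known mean μ and an Inverse-Gamma(α, β) prior on σ², the Normal likelihood is conjugate: posterior is Inv-Gamma(α + n/2, β + Σ(xᵢ−μ)²/2).
Σ(xᵢ−μ)² = (-8.27)² + (-0.69)² + (-1.06)² + (-1.83)² + (7.02)² = 122.6219.
Posterior: Inv-Gamma(3.3 + 5/2, 4.9 + 122.6219/2) = Inv-Gamma(5.80, 66.21095).
E[σ²|data] = β/(α−1) = 66.21095/4.80 = 13.7939.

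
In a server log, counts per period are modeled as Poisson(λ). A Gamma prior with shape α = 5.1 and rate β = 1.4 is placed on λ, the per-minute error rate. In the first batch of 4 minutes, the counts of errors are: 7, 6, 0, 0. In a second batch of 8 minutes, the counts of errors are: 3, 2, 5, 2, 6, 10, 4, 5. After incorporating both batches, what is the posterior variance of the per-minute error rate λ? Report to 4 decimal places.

0.3069

With a Gamma(shape α, rate β) prior, the Poisson likelihood is conjugate: the posterior is Gamma(α + ΣXᵢ, β + n).
Batch 1: sum of counts S = 13 over n = 4 minutes.
After batch 1: Gamma(α+S, β+n) = Gamma(5.1+13, 1.4+4) = Gamma(18.1, 5.4).
Batch 2: sum of counts S = 37 over n = 8 minutes.
After batch 2: Gamma(α+S, β+n) = Gamma(18.1+37, 5.4+8) = Gamma(55.1, 13.4).
Var = α/β² = 55.1/13.4² = 0.3069.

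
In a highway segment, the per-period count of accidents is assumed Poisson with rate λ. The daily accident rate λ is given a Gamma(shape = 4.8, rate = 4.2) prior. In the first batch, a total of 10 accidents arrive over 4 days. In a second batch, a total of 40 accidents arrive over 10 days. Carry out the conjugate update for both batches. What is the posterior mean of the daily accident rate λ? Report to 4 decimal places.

3.0110

With a Gamma(shape α, rate β) prior, the Poisson likelihood is conjugate: the posterior is Gamma(α + ΣXᵢ, β + n).
After batch 1: Gamma(α+S, β+n) = Gamma(4.8+10, 4.2+4) = Gamma(14.8, 8.2).
After batch 2: Gamma(α+S, β+n) = Gamma(14.8+40, 8.2+10) = Gamma(54.8, 18.2).
Posterior mean = α/β = 54.8/18.2 = 3.0110.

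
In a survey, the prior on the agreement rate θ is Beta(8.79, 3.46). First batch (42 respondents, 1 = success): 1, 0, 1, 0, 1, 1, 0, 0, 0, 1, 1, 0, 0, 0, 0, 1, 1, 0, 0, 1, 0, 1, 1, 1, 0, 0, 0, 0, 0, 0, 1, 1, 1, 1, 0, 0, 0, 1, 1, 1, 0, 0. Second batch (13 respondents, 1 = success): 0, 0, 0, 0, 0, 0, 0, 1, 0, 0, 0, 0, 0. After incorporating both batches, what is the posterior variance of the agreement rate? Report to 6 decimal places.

0.003587

The Beta prior is conjugate to a Binomial/Bernoulli likelihood; the update adds successes to α and failures to β.
After batch 1: Beta(8.79+19, 3.46+23) = Beta(27.79, 26.46).
After batch 2: Beta(27.79+1, 26.46+12) = Beta(28.79, 38.46).
Var = αβ/((α+β)²(α+β+1)) = 28.79·38.46/(67.25²·68.25) = 0.003587.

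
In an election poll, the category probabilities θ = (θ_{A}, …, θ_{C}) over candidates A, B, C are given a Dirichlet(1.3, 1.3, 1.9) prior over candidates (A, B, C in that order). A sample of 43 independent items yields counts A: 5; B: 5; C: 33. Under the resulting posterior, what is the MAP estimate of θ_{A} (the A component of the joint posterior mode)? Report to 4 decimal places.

0.1191

The Dirichlet prior is conjugate to the Multinomial likelihood: each posterior αⱼ = prior αⱼ + observed count nⱼ.
Posterior concentration: (6.3, 6.3, 34.9), total = 47.5.
Joint mode component: (α_{A}−1)/(Σα−K) = 5.3/44.5 = 0.1191.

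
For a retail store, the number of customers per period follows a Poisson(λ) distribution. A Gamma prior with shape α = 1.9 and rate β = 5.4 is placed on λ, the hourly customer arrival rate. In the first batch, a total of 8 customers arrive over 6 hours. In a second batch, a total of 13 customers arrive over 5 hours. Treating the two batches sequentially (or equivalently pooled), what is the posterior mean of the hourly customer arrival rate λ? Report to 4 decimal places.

1.3963

With a Gamma(shape α, rate β) prior, the Poisson likelihood is conjugate: the posterior is Gamma(α + ΣXᵢ, β + n).
After batch 1: Gamma(α+S, β+n) = Gamma(1.9+8, 5.4+6) = Gamma(9.9, 11.4).
After batch 2: Gamma(α+S, β+n) = Gamma(9.9+13, 11.4+5) = Gamma(22.9, 16.4).
Posterior mean = α/β = 22.9/16.4 = 1.3963.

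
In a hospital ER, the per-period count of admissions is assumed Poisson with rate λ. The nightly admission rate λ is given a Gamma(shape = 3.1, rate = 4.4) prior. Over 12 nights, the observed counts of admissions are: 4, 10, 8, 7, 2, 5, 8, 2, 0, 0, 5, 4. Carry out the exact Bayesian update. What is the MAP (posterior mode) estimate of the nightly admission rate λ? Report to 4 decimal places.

3.4817

With a Gamma(shape α, rate β) prior, the Poisson likelihood is conjugate: the posterior is Gamma(α + ΣXᵢ, β + n).
Sum of counts S = 55 over n = 12 nights.
Posterior: Gamma(α+S, β+n) = Gamma(3.1+55, 4.4+12) = Gamma(58.1, 16.4).
Mode of Gamma(α,β) for α≥1 is (α−1)/β = 57.1/16.4 = 3.4817.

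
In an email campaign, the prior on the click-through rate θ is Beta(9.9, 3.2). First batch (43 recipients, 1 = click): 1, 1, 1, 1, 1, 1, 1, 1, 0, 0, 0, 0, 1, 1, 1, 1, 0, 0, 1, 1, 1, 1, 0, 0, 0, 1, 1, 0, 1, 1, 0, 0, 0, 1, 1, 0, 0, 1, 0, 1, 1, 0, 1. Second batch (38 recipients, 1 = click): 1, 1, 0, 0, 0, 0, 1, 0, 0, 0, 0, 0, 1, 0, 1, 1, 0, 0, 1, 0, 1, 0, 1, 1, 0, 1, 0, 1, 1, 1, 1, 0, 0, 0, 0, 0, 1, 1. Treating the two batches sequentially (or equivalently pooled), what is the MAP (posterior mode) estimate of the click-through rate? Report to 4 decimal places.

0.5635

The Beta prior is conjugate to a Binomial/Bernoulli likelihood; the update adds successes to α and failures to β.
After batch 1: Beta(9.9+26, 3.2+17) = Beta(35.9, 20.2).
After batch 2: Beta(35.9+17, 20.2+21) = Beta(52.9, 41.2).
Mode of Beta(a,b) for a,b>1 is (a−1)/(a+b−2) = 51.9/92.1 = 0.5635.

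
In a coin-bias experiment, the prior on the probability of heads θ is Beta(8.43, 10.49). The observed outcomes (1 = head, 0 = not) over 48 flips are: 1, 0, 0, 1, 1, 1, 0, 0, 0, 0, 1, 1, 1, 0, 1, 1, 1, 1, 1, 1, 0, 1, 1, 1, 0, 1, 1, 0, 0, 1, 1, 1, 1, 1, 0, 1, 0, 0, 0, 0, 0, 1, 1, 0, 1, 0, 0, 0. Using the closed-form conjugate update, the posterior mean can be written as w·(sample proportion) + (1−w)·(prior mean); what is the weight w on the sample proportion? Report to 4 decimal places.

0.7173

The Beta prior is conjugate to a Binomial/Bernoulli likelihood; the update adds successes to α and failures to β.
Posterior mean = (α₀+k)/(α₀+β₀+n) = [n/(α₀+β₀+n)]·(k/n) + [(α₀+β₀)/(α₀+β₀+n)]·α₀/(α₀+β₀), so only n and the prior enter the weight.
The weight on the data is w = n/(α₀+β₀+n) = 48/(8.43+10.49+48) = 48/66.92 = 0.7173.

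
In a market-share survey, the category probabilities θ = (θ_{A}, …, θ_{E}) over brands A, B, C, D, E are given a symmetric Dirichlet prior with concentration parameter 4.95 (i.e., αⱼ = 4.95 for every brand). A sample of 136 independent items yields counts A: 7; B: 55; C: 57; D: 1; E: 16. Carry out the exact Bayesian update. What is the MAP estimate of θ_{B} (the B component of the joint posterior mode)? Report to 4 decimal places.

0.3785

The Dirichlet prior is conjugate to the Multinomial likelihood: each posterior αⱼ = prior αⱼ + observed count nⱼ.
Posterior concentration: (11.95, 59.95, 61.95, 5.95, 20.95), total = 160.75.
Joint mode component: (α_{B}−1)/(Σα−K) = 58.95/155.75 = 0.3785.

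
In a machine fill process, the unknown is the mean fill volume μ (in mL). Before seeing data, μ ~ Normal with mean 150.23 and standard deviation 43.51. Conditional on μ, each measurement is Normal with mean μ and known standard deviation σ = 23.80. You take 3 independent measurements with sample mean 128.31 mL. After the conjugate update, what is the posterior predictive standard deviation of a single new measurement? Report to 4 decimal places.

For Normal data with known variance σ², a Normal(μ₀, σ₀²) prior on μ is conjugate. Posterior precision = 1/σ₀² + n/σ²; posterior mean is the precision-weighted average of μ₀ and x̄.
σ₀² = 43.51² = 1893.1201, σ² = 23.80² = 566.44; σ² + n·σ₀² = 566.44 + 3·1893.1201 = 6245.8003.
Posterior precision = 1/σ₀² + n/σ² = 1/1893.1201 + 3/566.44 = (σ² + n·σ₀²)/(σ₀²σ²) = 6245.8003/(1893.1201·566.44); posterior variance σₙ² = σ₀²σ²/(σ² + n·σ₀²) = 1893.1201·566.44/6245.8003 = 171.689599.
Predictive variance for one new observation = σₙ² + σ² = 1893.1201·566.44/6245.8003 + 566.44 = σ²·(σ₀² + 6245.8003)/6245.8003 = 566.44·8138.9204/6245.8003 = 738.129599; SD = √(566.44·8138.9204/6245.8003) = 27.1685.

27.1685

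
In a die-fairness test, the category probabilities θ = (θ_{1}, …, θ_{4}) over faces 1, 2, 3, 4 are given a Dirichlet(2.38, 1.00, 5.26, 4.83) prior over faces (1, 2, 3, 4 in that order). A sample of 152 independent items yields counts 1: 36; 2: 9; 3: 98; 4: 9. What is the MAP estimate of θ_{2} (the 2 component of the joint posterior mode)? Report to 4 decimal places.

The Dirichlet prior is conjugate to the Multinomial likelihood: each posterior αⱼ = prior αⱼ + observed count nⱼ.
Posterior concentration: (38.38, 10.00, 103.26, 13.83), total = 165.47.
Joint mode component: (α_{2}−1)/(Σα−K) = 9.00/161.47 = 0.0557.

0.0557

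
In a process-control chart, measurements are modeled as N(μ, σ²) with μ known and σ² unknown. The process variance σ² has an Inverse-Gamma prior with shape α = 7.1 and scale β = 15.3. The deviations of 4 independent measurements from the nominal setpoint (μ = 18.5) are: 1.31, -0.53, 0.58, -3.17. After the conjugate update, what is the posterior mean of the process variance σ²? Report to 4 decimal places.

2.6532

With known mean μ and an Inverse-Gamma(α, β) prior on σ², the Normal likelihood is conjugate: posterior is Inv-Gamma(α + n/2, β + Σ(xᵢ−μ)²/2).
Σ(xᵢ−μ)² = (1.31)² + (-0.53)² + (0.58)² + (-3.17)² = 12.3823.
Posterior: Inv-Gamma(7.1 + 4/2, 15.3 + 12.3823/2) = Inv-Gamma(9.10, 21.49115).
E[σ²|data] = β/(α−1) = 21.49115/8.10 = 2.6532.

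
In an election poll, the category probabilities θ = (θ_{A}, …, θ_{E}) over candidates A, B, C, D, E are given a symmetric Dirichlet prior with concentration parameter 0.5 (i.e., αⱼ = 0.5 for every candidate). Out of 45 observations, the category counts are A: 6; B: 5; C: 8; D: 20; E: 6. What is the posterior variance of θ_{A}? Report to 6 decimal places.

The Dirichlet prior is conjugate to the Multinomial likelihood: each posterior αⱼ = prior αⱼ + observed count nⱼ.
Posterior concentration: (6.5, 5.5, 8.5, 20.5, 6.5), total = 47.5.
Var[θ_j] = α_j(Σα−α_j)/((Σα)²(Σα+1)) = 6.5·41.0/(47.5²·48.5) = 0.002435.

0.002435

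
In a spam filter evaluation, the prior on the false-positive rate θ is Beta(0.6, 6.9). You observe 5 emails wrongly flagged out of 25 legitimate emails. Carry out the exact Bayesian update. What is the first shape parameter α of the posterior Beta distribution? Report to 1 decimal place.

The Beta prior is conjugate to a Binomial/Bernoulli likelihood; the update adds successes to α and failures to β.
Posterior: Beta(α+k, β+n−k) = Beta(0.6+5, 6.9+20) = Beta(5.6, 26.9).
Posterior α = 5.6.

5.6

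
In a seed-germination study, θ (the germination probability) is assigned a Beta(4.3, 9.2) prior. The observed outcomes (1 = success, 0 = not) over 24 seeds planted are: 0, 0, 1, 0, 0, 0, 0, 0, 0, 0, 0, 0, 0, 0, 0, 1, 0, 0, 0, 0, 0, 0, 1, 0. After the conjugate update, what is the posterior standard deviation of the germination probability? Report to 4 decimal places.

The Beta prior is conjugate to a Binomial/Bernoulli likelihood; the update adds successes to α and failures to β.
Posterior: Beta(α+k, β+n−k) = Beta(4.3+3, 9.2+21) = Beta(7.3, 30.2).
Var = αβ/((α+β)²(α+β+1)) = 7.3·30.2/(37.5²·38.5) = 0.00407199; SD = √0.00407199 = 0.0638.

0.0638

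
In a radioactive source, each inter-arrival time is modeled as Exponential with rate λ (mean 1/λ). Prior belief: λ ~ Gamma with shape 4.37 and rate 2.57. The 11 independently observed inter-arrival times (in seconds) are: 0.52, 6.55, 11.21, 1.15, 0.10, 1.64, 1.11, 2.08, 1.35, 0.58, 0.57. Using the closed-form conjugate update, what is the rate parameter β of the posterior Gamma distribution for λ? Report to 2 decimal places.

With a Gamma(shape α, rate β) prior on the exponential rate λ, the posterior after n observations with total T = Σxᵢ is Gamma(α+n, β+T).
Sum of observations T = 26.86 seconds; n = 11.
Posterior: Gamma(4.37+11, 2.57+26.86) = Gamma(15.37, 29.43).
Posterior β = 29.43.

29.43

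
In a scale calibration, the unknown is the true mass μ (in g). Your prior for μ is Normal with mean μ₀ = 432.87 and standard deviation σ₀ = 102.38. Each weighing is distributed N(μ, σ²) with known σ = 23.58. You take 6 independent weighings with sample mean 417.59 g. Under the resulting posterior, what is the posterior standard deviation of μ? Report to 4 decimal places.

9.5842

For Normal data with known variance σ², a Normal(μ₀, σ₀²) prior on μ is conjugate. Posterior precision = 1/σ₀² + n/σ²; posterior mean is the precision-weighted average of μ₀ and x̄.
σ₀² = 102.38² = 10481.6644, σ² = 23.58² = 556.0164; σ² + n·σ₀² = 556.0164 + 6·10481.6644 = 63446.0028.
Posterior precision = 1/σ₀² + n/σ² = 1/10481.6644 + 6/556.0164 = (σ² + n·σ₀²)/(σ₀²σ²) = 63446.0028/(10481.6644·556.0164); posterior variance σₙ² = σ₀²σ²/(σ² + n·σ₀²) = 10481.6644·556.0164/63446.0028 = 91.857281.
Posterior SD = √σₙ² = √(10481.6644·556.0164/63446.0028) = 9.5842.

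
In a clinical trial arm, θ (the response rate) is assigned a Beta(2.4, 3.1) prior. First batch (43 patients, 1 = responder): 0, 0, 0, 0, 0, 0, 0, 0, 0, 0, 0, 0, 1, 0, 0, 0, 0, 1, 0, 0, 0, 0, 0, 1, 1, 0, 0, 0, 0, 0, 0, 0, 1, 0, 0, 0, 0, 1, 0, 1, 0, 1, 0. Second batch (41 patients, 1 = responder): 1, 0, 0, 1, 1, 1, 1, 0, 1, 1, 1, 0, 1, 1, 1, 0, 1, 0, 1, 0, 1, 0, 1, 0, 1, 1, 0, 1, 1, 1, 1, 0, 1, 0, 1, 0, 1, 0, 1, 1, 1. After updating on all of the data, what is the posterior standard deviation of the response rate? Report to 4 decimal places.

The Beta prior is conjugate to a Binomial/Bernoulli likelihood; the update adds successes to α and failures to β.
After batch 1: Beta(2.4+8, 3.1+35) = Beta(10.4, 38.1).
After batch 2: Beta(10.4+27, 38.1+14) = Beta(37.4, 52.1).
Var = αβ/((α+β)²(α+β+1)) = 37.4·52.1/(89.5²·90.5) = 0.00268791; SD = √0.00268791 = 0.0518.

0.0518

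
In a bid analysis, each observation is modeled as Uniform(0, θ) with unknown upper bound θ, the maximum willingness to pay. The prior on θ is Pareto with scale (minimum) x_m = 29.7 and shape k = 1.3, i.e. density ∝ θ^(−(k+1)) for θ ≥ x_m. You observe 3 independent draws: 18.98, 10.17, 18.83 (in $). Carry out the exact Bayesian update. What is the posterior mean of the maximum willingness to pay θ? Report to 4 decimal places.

A Pareto(scale x_m, shape k) prior on the upper bound θ of Uniform(0, θ) is conjugate: posterior is Pareto(max(x_m, max xᵢ), k + n).
Sample maximum = 18.98; prior scale x_m = 29.7 → posterior scale = max = 29.70.
Posterior shape = 1.3 + 3 = 4.3.
E[θ|data] = k·x_m/(k−1) = 4.3·29.70/3.3 = 38.7000.

38.7000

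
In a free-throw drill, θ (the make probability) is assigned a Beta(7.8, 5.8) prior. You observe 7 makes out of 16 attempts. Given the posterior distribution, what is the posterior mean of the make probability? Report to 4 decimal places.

The Beta prior is conjugate to a Binomial/Bernoulli likelihood; the update adds successes to α and failures to β.
Posterior: Beta(α+k, β+n−k) = Beta(7.8+7, 5.8+9) = Beta(14.8, 14.8).
Posterior mean = α/(α+β) = 14.8/29.6 = 0.5000.

0.5000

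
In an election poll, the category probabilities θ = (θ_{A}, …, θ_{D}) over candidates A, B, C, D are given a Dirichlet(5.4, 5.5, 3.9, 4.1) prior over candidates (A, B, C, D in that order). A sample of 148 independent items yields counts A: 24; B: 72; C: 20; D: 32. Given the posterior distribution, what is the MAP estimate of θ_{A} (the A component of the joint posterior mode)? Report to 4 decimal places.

0.1743

The Dirichlet prior is conjugate to the Multinomial likelihood: each posterior αⱼ = prior αⱼ + observed count nⱼ.
Posterior concentration: (29.4, 77.5, 23.9, 36.1), total = 166.9.
Joint mode component: (α_{A}−1)/(Σα−K) = 28.4/162.9 = 0.1743.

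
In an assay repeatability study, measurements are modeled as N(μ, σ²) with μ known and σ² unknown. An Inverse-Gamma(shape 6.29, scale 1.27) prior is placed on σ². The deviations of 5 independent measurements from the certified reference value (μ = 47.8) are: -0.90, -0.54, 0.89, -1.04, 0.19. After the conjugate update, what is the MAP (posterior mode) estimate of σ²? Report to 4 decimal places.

With known mean μ and an Inverse-Gamma(α, β) prior on σ², the Normal likelihood is conjugate: posterior is Inv-Gamma(α + n/2, β + Σ(xᵢ−μ)²/2).
Σ(xᵢ−μ)² = (-0.90)² + (-0.54)² + (0.89)² + (-1.04)² + (0.19)² = 3.0114.
Posterior: Inv-Gamma(6.29 + 5/2, 1.27 + 3.0114/2) = Inv-Gamma(8.79, 2.77570).
Mode = β/(α+1) = 2.77570/9.79 = 0.2835.

0.2835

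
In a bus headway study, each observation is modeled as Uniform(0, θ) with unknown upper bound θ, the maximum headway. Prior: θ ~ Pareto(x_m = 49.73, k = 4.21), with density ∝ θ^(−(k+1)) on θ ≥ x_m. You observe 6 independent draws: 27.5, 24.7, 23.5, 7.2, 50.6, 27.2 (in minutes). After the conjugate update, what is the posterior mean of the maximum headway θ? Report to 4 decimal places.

56.0940

A Pareto(scale x_m, shape k) prior on the upper bound θ of Uniform(0, θ) is conjugate: posterior is Pareto(max(x_m, max xᵢ), k + n).
Sample maximum = 50.6; prior scale x_m = 49.73 → posterior scale = max = 50.60.
Posterior shape = 4.21 + 6 = 10.21.
E[θ|data] = k·x_m/(k−1) = 10.21·50.60/9.21 = 56.0940.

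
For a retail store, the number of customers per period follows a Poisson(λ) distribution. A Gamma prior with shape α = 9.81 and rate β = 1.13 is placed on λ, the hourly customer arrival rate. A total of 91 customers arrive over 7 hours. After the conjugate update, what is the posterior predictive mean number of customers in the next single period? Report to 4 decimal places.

With a Gamma(shape α, rate β) prior, the Poisson likelihood is conjugate: the posterior is Gamma(α + ΣXᵢ, β + n).
Posterior: Gamma(α+S, β+n) = Gamma(9.81+91, 1.13+7) = Gamma(100.81, 8.13).
The predictive distribution for one future period is NegBinom with mean α/β = 12.3998.

12.3998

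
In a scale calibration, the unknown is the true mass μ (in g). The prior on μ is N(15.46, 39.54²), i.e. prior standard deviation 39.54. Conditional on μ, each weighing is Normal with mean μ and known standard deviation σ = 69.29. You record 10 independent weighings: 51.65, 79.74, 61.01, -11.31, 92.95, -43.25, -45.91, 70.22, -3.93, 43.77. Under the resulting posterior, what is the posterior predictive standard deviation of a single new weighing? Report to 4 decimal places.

71.8917

For Normal data with known variance σ², a Normal(μ₀, σ₀²) prior on μ is conjugate. Posterior precision = 1/σ₀² + n/σ²; posterior mean is the precision-weighted average of μ₀ and x̄.
σ₀² = 39.54² = 1563.4116, σ² = 69.29² = 4801.1041; σ² + n·σ₀² = 4801.1041 + 10·1563.4116 = 20435.2201.
Posterior precision = 1/σ₀² + n/σ² = 1/1563.4116 + 10/4801.1041 = (σ² + n·σ₀²)/(σ₀²σ²) = 20435.2201/(1563.4116·4801.1041); posterior variance σₙ² = σ₀²σ²/(σ² + n·σ₀²) = 1563.4116·4801.1041/20435.2201 = 367.312014.
Predictive variance for one new observation = σₙ² + σ² = 1563.4116·4801.1041/20435.2201 + 4801.1041 = σ²·(σ₀² + 20435.2201)/20435.2201 = 4801.1041·21998.6317/20435.2201 = 5168.416114; SD = √(4801.1041·21998.6317/20435.2201) = 71.8917.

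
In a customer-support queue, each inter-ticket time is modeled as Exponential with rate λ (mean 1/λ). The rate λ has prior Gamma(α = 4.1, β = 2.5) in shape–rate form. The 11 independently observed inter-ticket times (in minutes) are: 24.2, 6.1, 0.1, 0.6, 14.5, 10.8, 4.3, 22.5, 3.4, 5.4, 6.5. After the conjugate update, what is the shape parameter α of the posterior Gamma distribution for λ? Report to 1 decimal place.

15.1

With a Gamma(shape α, rate β) prior on the exponential rate λ, the posterior after n observations with total T = Σxᵢ is Gamma(α+n, β+T).
Sum of observations T = 98.4 minutes; n = 11.
Posterior: Gamma(4.1+11, 2.5+98.4) = Gamma(15.1, 100.9).
Posterior α = 15.1.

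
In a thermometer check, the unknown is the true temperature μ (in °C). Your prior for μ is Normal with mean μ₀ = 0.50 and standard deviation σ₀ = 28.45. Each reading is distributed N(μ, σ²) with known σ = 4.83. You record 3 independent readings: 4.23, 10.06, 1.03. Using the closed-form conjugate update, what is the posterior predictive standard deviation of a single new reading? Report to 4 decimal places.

5.5706

For Normal data with known variance σ², a Normal(μ₀, σ₀²) prior on μ is conjugate. Posterior precision = 1/σ₀² + n/σ²; posterior mean is the precision-weighted average of μ₀ and x̄.
σ₀² = 28.45² = 809.4025, σ² = 4.83² = 23.3289; σ² + n·σ₀² = 23.3289 + 3·809.4025 = 2451.5364.
Posterior precision = 1/σ₀² + n/σ² = 1/809.4025 + 3/23.3289 = (σ² + n·σ₀²)/(σ₀²σ²) = 2451.5364/(809.4025·23.3289); posterior variance σₙ² = σ₀²σ²/(σ² + n·σ₀²) = 809.4025·23.3289/2451.5364 = 7.702300.
Predictive variance for one new observation = σₙ² + σ² = 809.4025·23.3289/2451.5364 + 23.3289 = σ²·(σ₀² + 2451.5364)/2451.5364 = 23.3289·3260.9389/2451.5364 = 31.031200; SD = √(23.3289·3260.9389/2451.5364) = 5.5706.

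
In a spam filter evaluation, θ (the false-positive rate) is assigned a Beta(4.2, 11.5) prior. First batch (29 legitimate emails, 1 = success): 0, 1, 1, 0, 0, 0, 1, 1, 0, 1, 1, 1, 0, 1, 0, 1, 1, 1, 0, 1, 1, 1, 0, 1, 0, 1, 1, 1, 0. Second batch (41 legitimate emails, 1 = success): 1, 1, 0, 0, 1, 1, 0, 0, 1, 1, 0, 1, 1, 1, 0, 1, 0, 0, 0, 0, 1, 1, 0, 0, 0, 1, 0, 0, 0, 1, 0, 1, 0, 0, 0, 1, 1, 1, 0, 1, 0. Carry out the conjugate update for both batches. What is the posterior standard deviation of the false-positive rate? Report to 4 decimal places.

0.0537

The Beta prior is conjugate to a Binomial/Bernoulli likelihood; the update adds successes to α and failures to β.
After batch 1: Beta(4.2+18, 11.5+11) = Beta(22.2, 22.5).
After batch 2: Beta(22.2+19, 22.5+22) = Beta(41.2, 44.5).
Var = αβ/((α+β)²(α+β+1)) = 41.2·44.5/(85.7²·86.7) = 0.00287923; SD = √0.00287923 = 0.0537.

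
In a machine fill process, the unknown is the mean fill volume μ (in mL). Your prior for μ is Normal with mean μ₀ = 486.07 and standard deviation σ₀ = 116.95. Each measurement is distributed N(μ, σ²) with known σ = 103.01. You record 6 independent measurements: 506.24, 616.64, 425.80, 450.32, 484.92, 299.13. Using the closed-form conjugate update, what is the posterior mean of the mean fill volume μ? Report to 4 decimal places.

466.3868

For Normal data with known variance σ², a Normal(μ₀, σ₀²) prior on μ is conjugate. Posterior precision = 1/σ₀² + n/σ²; posterior mean is the precision-weighted average of μ₀ and x̄.
Σxᵢ = 506.24 + 616.64 + 425.80 + 450.32 + 484.92 + 299.13 = 2783.05, so n·x̄ = 2783.05.
σ₀² = 116.95² = 13677.3025, σ² = 103.01² = 10611.0601; σ² + n·σ₀² = 10611.0601 + 6·13677.3025 = 92674.8751.
Posterior mean = (μ₀/σ₀² + n·x̄/σ²)/(1/σ₀² + n/σ²) = (σ²·μ₀ + σ₀²·n·x̄)/(σ² + n·σ₀²) = (10611.0601·486.07 + 13677.3025·2783.05)/92674.8751 = 43222334.705432/92674.8751 = 466.3868.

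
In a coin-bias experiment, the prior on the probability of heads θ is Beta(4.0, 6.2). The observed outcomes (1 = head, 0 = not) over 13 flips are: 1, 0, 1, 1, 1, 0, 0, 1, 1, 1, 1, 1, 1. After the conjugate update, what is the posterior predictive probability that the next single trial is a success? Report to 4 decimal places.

The Beta prior is conjugate to a Binomial/Bernoulli likelihood; the update adds successes to α and failures to β.
Posterior: Beta(α+k, β+n−k) = Beta(4.0+10, 6.2+3) = Beta(14.0, 9.2).
For a single future Bernoulli trial, P(success | data) = α/(α+β) = 0.6034.

0.6034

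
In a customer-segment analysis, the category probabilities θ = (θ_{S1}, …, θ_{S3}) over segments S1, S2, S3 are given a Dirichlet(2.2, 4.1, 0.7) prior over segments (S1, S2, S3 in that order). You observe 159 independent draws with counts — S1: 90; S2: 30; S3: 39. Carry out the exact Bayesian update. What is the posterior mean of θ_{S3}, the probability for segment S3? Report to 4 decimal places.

The Dirichlet prior is conjugate to the Multinomial likelihood: each posterior αⱼ = prior αⱼ + observed count nⱼ.
Posterior concentration: (92.2, 34.1, 39.7), total = 166.0.
E[θ_{S3}|data] = α_{S3}/Σα = 39.7/166.0 = 0.2392.

0.2392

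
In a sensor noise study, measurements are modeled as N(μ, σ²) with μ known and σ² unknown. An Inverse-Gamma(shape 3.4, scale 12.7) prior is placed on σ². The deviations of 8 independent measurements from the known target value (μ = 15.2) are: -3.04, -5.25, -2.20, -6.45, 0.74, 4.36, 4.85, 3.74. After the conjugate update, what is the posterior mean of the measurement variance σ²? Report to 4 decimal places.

12.9464

With known mean μ and an Inverse-Gamma(α, β) prior on σ², the Normal likelihood is conjugate: posterior is Inv-Gamma(α + n/2, β + Σ(xᵢ−μ)²/2).
Σ(xᵢ−μ)² = (-3.04)² + (-5.25)² + (-2.20)² + (-6.45)² + (0.74)² + (4.36)² + (4.85)² + (3.74)² = 140.3139.
Posterior: Inv-Gamma(3.4 + 8/2, 12.7 + 140.3139/2) = Inv-Gamma(7.40, 82.85695).
E[σ²|data] = β/(α−1) = 82.85695/6.40 = 12.9464.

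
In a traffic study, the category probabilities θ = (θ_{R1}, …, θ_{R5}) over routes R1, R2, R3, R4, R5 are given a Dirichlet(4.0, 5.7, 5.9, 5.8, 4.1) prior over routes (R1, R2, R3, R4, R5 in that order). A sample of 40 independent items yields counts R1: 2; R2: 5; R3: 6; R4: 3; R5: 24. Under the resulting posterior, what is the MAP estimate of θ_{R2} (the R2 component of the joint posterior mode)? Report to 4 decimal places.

The Dirichlet prior is conjugate to the Multinomial likelihood: each posterior αⱼ = prior αⱼ + observed count nⱼ.
Posterior concentration: (6.0, 10.7, 11.9, 8.8, 28.1), total = 65.5.
Joint mode component: (α_{R2}−1)/(Σα−K) = 9.7/60.5 = 0.1603.

0.1603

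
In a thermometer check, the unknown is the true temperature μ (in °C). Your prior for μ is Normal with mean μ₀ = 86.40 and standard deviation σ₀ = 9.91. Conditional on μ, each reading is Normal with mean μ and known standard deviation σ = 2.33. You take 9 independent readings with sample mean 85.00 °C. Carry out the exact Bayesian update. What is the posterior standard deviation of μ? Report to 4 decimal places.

For Normal data with known variance σ², a Normal(μ₀, σ₀²) prior on μ is conjugate. Posterior precision = 1/σ₀² + n/σ²; posterior mean is the precision-weighted average of μ₀ and x̄.
σ₀² = 9.91² = 98.2081, σ² = 2.33² = 5.4289; σ² + n·σ₀² = 5.4289 + 9·98.2081 = 889.3018.
Posterior precision = 1/σ₀² + n/σ² = 1/98.2081 + 9/5.4289 = (σ² + n·σ₀²)/(σ₀²σ²) = 889.3018/(98.2081·5.4289); posterior variance σₙ² = σ₀²σ²/(σ² + n·σ₀²) = 98.2081·5.4289/889.3018 = 0.599529.
Posterior SD = √σₙ² = √(98.2081·5.4289/889.3018) = 0.7743.

0.7743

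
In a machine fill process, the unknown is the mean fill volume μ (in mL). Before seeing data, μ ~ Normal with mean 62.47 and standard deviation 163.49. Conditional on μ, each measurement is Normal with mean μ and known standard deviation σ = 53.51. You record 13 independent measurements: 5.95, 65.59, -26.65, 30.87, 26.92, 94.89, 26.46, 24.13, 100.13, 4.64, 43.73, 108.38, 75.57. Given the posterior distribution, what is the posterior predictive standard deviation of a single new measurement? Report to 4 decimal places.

For Normal data with known variance σ², a Normal(μ₀, σ₀²) prior on μ is conjugate. Posterior precision = 1/σ₀² + n/σ²; posterior mean is the precision-weighted average of μ₀ and x̄.
σ₀² = 163.49² = 26728.9801, σ² = 53.51² = 2863.3201; σ² + n·σ₀² = 2863.3201 + 13·26728.9801 = 350340.0614.
Posterior precision = 1/σ₀² + n/σ² = 1/26728.9801 + 13/2863.3201 = (σ² + n·σ₀²)/(σ₀²σ²) = 350340.0614/(26728.9801·2863.3201); posterior variance σₙ² = σ₀²σ²/(σ² + n·σ₀²) = 26728.9801·2863.3201/350340.0614 = 218.455251.
Predictive variance for one new observation = σₙ² + σ² = 26728.9801·2863.3201/350340.0614 + 2863.3201 = σ²·(σ₀² + 350340.0614)/350340.0614 = 2863.3201·377069.0415/350340.0614 = 3081.775351; SD = √(2863.3201·377069.0415/350340.0614) = 55.5137.

55.5137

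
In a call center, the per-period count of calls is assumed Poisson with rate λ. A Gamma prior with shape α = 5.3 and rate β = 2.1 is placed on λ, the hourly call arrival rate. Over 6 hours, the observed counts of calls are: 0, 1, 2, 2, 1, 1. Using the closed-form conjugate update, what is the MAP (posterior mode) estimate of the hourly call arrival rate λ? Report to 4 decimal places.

1.3951

With a Gamma(shape α, rate β) prior, the Poisson likelihood is conjugate: the posterior is Gamma(α + ΣXᵢ, β + n).
Sum of counts S = 7 over n = 6 hours.
Posterior: Gamma(α+S, β+n) = Gamma(5.3+7, 2.1+6) = Gamma(12.3, 8.1).
Mode of Gamma(α,β) for α≥1 is (α−1)/β = 11.3/8.1 = 1.3951.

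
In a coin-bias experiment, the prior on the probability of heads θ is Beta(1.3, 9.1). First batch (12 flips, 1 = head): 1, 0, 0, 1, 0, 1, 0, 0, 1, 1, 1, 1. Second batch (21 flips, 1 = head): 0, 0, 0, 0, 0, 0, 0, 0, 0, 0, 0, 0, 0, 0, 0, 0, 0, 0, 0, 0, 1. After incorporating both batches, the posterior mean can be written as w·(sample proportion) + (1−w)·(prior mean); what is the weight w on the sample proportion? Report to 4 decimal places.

0.7604

The Beta prior is conjugate to a Binomial/Bernoulli likelihood; the update adds successes to α and failures to β.
Total number of flips: n = 12 + 21 = 33.
Posterior mean = (α₀+k)/(α₀+β₀+n) = [n/(α₀+β₀+n)]·(k/n) + [(α₀+β₀)/(α₀+β₀+n)]·α₀/(α₀+β₀), so only n and the prior enter the weight.
The weight on the data is w = n/(α₀+β₀+n) = 33/(1.3+9.1+33) = 33/43.4 = 0.7604.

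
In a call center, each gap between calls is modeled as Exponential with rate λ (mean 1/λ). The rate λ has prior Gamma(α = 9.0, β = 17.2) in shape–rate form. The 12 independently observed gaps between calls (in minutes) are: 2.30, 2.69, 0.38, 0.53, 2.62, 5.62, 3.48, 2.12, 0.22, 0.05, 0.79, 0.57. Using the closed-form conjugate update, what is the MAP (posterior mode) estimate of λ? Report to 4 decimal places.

0.5185

With a Gamma(shape α, rate β) prior on the exponential rate λ, the posterior after n observations with total T = Σxᵢ is Gamma(α+n, β+T).
Sum of observations T = 21.37 minutes; n = 12.
Posterior: Gamma(9.0+12, 17.2+21.37) = Gamma(21.0, 38.57).
Mode = (α−1)/β = 0.5185.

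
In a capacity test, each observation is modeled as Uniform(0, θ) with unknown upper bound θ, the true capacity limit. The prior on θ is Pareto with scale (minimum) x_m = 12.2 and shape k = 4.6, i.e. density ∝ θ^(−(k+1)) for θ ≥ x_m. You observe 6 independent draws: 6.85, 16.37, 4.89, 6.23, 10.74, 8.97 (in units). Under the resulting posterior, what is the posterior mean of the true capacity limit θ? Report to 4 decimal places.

A Pareto(scale x_m, shape k) prior on the upper bound θ of Uniform(0, θ) is conjugate: posterior is Pareto(max(x_m, max xᵢ), k + n).
Sample maximum = 16.37; prior scale x_m = 12.2 → posterior scale = max = 16.37.
Posterior shape = 4.6 + 6 = 10.6.
E[θ|data] = k·x_m/(k−1) = 10.6·16.37/9.6 = 18.0752.

18.0752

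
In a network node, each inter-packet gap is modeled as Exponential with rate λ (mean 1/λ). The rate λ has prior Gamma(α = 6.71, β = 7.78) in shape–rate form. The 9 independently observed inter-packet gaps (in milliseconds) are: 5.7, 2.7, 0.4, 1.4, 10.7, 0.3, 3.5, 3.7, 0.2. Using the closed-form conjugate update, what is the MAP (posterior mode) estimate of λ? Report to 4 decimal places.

0.4043

With a Gamma(shape α, rate β) prior on the exponential rate λ, the posterior after n observations with total T = Σxᵢ is Gamma(α+n, β+T).
Sum of observations T = 28.6 milliseconds; n = 9.
Posterior: Gamma(6.71+9, 7.78+28.6) = Gamma(15.71, 36.38).
Mode = (α−1)/β = 0.4043.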